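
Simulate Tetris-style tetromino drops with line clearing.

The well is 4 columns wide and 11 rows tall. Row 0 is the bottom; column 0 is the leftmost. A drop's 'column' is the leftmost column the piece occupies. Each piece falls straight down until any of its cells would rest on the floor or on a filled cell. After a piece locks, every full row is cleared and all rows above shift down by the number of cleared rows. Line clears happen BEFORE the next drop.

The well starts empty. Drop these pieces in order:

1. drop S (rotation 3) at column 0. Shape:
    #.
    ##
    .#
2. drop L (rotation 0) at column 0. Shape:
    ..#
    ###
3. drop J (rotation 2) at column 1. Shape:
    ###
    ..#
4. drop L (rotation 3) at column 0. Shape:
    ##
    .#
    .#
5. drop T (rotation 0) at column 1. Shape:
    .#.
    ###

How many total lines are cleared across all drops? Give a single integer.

Answer: 0

Derivation:
Drop 1: S rot3 at col 0 lands with bottom-row=0; cleared 0 line(s) (total 0); column heights now [3 2 0 0], max=3
Drop 2: L rot0 at col 0 lands with bottom-row=3; cleared 0 line(s) (total 0); column heights now [4 4 5 0], max=5
Drop 3: J rot2 at col 1 lands with bottom-row=4; cleared 0 line(s) (total 0); column heights now [4 6 6 6], max=6
Drop 4: L rot3 at col 0 lands with bottom-row=6; cleared 0 line(s) (total 0); column heights now [9 9 6 6], max=9
Drop 5: T rot0 at col 1 lands with bottom-row=9; cleared 0 line(s) (total 0); column heights now [9 10 11 10], max=11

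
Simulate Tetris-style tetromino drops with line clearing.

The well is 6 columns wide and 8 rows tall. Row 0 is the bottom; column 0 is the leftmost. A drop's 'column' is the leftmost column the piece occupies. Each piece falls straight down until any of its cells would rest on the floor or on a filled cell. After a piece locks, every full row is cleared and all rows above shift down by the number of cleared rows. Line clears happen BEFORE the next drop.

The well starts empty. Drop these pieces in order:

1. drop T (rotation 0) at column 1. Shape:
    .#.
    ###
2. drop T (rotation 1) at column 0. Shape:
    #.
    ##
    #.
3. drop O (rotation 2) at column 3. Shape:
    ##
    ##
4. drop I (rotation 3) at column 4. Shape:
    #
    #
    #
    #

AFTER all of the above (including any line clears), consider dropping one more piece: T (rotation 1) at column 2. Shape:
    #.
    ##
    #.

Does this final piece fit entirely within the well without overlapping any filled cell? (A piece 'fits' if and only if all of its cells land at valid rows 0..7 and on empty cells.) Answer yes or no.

Answer: yes

Derivation:
Drop 1: T rot0 at col 1 lands with bottom-row=0; cleared 0 line(s) (total 0); column heights now [0 1 2 1 0 0], max=2
Drop 2: T rot1 at col 0 lands with bottom-row=0; cleared 0 line(s) (total 0); column heights now [3 2 2 1 0 0], max=3
Drop 3: O rot2 at col 3 lands with bottom-row=1; cleared 0 line(s) (total 0); column heights now [3 2 2 3 3 0], max=3
Drop 4: I rot3 at col 4 lands with bottom-row=3; cleared 0 line(s) (total 0); column heights now [3 2 2 3 7 0], max=7
Test piece T rot1 at col 2 (width 2): heights before test = [3 2 2 3 7 0]; fits = True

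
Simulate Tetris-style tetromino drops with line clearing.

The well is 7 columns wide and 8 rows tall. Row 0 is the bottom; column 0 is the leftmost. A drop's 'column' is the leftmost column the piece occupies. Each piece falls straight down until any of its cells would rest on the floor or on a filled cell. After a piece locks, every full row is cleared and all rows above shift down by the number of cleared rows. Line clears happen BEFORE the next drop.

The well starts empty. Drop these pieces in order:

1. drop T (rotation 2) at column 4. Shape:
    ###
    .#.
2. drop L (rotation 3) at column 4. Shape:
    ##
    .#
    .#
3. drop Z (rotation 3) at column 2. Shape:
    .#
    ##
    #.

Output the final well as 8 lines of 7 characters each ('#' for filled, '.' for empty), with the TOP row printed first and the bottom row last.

Answer: .......
.......
.......
....##.
.....#.
...#.#.
..#####
..#..#.

Derivation:
Drop 1: T rot2 at col 4 lands with bottom-row=0; cleared 0 line(s) (total 0); column heights now [0 0 0 0 2 2 2], max=2
Drop 2: L rot3 at col 4 lands with bottom-row=2; cleared 0 line(s) (total 0); column heights now [0 0 0 0 5 5 2], max=5
Drop 3: Z rot3 at col 2 lands with bottom-row=0; cleared 0 line(s) (total 0); column heights now [0 0 2 3 5 5 2], max=5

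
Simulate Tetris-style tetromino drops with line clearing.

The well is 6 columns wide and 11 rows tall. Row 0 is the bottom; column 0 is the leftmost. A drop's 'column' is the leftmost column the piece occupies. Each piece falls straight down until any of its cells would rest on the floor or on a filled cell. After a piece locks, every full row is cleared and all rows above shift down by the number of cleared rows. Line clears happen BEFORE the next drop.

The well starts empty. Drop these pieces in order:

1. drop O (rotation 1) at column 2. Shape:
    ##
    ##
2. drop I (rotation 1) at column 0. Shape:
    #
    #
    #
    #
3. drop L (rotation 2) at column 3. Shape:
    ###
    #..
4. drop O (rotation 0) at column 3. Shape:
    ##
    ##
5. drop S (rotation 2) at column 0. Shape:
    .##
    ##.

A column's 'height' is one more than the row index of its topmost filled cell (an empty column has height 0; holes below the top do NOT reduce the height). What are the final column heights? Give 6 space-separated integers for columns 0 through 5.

Answer: 5 6 6 6 6 4

Derivation:
Drop 1: O rot1 at col 2 lands with bottom-row=0; cleared 0 line(s) (total 0); column heights now [0 0 2 2 0 0], max=2
Drop 2: I rot1 at col 0 lands with bottom-row=0; cleared 0 line(s) (total 0); column heights now [4 0 2 2 0 0], max=4
Drop 3: L rot2 at col 3 lands with bottom-row=2; cleared 0 line(s) (total 0); column heights now [4 0 2 4 4 4], max=4
Drop 4: O rot0 at col 3 lands with bottom-row=4; cleared 0 line(s) (total 0); column heights now [4 0 2 6 6 4], max=6
Drop 5: S rot2 at col 0 lands with bottom-row=4; cleared 0 line(s) (total 0); column heights now [5 6 6 6 6 4], max=6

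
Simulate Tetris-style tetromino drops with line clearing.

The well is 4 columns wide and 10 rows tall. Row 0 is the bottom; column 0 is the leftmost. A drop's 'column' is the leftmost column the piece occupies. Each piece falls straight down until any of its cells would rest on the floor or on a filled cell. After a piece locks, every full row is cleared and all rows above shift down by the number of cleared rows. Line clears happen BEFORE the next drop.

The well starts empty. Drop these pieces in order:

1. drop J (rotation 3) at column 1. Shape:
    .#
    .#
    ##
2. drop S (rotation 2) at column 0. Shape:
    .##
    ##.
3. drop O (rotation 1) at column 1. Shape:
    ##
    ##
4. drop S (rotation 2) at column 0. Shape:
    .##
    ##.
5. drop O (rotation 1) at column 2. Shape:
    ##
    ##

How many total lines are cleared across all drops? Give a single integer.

Drop 1: J rot3 at col 1 lands with bottom-row=0; cleared 0 line(s) (total 0); column heights now [0 1 3 0], max=3
Drop 2: S rot2 at col 0 lands with bottom-row=2; cleared 0 line(s) (total 0); column heights now [3 4 4 0], max=4
Drop 3: O rot1 at col 1 lands with bottom-row=4; cleared 0 line(s) (total 0); column heights now [3 6 6 0], max=6
Drop 4: S rot2 at col 0 lands with bottom-row=6; cleared 0 line(s) (total 0); column heights now [7 8 8 0], max=8
Drop 5: O rot1 at col 2 lands with bottom-row=8; cleared 0 line(s) (total 0); column heights now [7 8 10 10], max=10

Answer: 0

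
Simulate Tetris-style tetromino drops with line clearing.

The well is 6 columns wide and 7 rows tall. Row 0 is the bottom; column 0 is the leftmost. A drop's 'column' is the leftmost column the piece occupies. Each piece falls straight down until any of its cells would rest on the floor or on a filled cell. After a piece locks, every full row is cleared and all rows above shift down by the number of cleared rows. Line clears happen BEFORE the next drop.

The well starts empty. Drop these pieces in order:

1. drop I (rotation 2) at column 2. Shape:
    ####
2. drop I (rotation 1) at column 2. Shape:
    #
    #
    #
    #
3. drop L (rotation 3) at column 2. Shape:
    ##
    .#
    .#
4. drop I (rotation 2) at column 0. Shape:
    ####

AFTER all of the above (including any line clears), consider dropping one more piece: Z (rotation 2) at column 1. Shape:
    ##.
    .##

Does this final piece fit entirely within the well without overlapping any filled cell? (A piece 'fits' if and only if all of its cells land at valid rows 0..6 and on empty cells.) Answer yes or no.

Answer: no

Derivation:
Drop 1: I rot2 at col 2 lands with bottom-row=0; cleared 0 line(s) (total 0); column heights now [0 0 1 1 1 1], max=1
Drop 2: I rot1 at col 2 lands with bottom-row=1; cleared 0 line(s) (total 0); column heights now [0 0 5 1 1 1], max=5
Drop 3: L rot3 at col 2 lands with bottom-row=3; cleared 0 line(s) (total 0); column heights now [0 0 6 6 1 1], max=6
Drop 4: I rot2 at col 0 lands with bottom-row=6; cleared 0 line(s) (total 0); column heights now [7 7 7 7 1 1], max=7
Test piece Z rot2 at col 1 (width 3): heights before test = [7 7 7 7 1 1]; fits = False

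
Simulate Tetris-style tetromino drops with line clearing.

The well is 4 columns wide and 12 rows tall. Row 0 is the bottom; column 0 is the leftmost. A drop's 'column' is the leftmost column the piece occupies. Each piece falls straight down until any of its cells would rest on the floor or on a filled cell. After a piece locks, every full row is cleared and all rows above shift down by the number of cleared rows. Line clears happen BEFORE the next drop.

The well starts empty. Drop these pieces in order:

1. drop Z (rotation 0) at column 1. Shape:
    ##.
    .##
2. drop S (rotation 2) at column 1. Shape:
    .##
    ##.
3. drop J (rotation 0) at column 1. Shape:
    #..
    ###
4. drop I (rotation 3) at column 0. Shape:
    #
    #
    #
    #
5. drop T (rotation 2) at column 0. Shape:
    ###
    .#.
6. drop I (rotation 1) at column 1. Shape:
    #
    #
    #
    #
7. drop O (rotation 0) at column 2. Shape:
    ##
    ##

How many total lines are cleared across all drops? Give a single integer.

Answer: 0

Derivation:
Drop 1: Z rot0 at col 1 lands with bottom-row=0; cleared 0 line(s) (total 0); column heights now [0 2 2 1], max=2
Drop 2: S rot2 at col 1 lands with bottom-row=2; cleared 0 line(s) (total 0); column heights now [0 3 4 4], max=4
Drop 3: J rot0 at col 1 lands with bottom-row=4; cleared 0 line(s) (total 0); column heights now [0 6 5 5], max=6
Drop 4: I rot3 at col 0 lands with bottom-row=0; cleared 0 line(s) (total 0); column heights now [4 6 5 5], max=6
Drop 5: T rot2 at col 0 lands with bottom-row=6; cleared 0 line(s) (total 0); column heights now [8 8 8 5], max=8
Drop 6: I rot1 at col 1 lands with bottom-row=8; cleared 0 line(s) (total 0); column heights now [8 12 8 5], max=12
Drop 7: O rot0 at col 2 lands with bottom-row=8; cleared 0 line(s) (total 0); column heights now [8 12 10 10], max=12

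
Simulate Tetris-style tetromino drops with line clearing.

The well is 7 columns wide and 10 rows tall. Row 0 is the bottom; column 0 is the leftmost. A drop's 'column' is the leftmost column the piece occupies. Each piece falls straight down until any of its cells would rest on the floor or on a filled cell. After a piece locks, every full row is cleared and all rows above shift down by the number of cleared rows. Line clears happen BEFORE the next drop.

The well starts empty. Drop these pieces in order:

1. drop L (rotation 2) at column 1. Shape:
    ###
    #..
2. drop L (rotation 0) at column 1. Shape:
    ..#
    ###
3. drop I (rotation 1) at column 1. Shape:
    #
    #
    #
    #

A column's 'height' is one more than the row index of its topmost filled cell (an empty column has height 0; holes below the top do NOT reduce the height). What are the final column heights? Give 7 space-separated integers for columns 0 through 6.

Drop 1: L rot2 at col 1 lands with bottom-row=0; cleared 0 line(s) (total 0); column heights now [0 2 2 2 0 0 0], max=2
Drop 2: L rot0 at col 1 lands with bottom-row=2; cleared 0 line(s) (total 0); column heights now [0 3 3 4 0 0 0], max=4
Drop 3: I rot1 at col 1 lands with bottom-row=3; cleared 0 line(s) (total 0); column heights now [0 7 3 4 0 0 0], max=7

Answer: 0 7 3 4 0 0 0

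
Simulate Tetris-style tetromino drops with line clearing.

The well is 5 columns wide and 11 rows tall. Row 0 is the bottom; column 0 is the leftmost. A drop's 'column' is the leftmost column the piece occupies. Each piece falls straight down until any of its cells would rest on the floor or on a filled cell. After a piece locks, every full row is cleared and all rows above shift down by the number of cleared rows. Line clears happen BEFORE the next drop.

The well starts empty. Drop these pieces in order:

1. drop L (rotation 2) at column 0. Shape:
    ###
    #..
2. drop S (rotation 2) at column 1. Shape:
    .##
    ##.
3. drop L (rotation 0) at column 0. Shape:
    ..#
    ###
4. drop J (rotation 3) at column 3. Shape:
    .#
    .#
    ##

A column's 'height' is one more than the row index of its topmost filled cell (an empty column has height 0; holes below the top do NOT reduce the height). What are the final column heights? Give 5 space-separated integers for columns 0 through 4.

Answer: 2 3 5 4 6

Derivation:
Drop 1: L rot2 at col 0 lands with bottom-row=0; cleared 0 line(s) (total 0); column heights now [2 2 2 0 0], max=2
Drop 2: S rot2 at col 1 lands with bottom-row=2; cleared 0 line(s) (total 0); column heights now [2 3 4 4 0], max=4
Drop 3: L rot0 at col 0 lands with bottom-row=4; cleared 0 line(s) (total 0); column heights now [5 5 6 4 0], max=6
Drop 4: J rot3 at col 3 lands with bottom-row=4; cleared 1 line(s) (total 1); column heights now [2 3 5 4 6], max=6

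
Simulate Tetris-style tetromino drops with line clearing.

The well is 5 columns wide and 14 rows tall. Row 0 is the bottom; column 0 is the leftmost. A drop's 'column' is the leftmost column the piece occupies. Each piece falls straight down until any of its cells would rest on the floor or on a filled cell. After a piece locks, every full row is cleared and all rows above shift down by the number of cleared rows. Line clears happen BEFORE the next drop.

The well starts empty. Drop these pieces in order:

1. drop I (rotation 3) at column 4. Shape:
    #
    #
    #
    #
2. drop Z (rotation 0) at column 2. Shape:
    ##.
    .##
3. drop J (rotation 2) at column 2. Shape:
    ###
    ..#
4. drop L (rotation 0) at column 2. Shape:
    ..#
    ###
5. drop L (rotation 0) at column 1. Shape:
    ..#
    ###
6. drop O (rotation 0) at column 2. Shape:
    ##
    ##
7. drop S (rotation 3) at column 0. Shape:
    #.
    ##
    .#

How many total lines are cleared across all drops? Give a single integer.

Drop 1: I rot3 at col 4 lands with bottom-row=0; cleared 0 line(s) (total 0); column heights now [0 0 0 0 4], max=4
Drop 2: Z rot0 at col 2 lands with bottom-row=4; cleared 0 line(s) (total 0); column heights now [0 0 6 6 5], max=6
Drop 3: J rot2 at col 2 lands with bottom-row=5; cleared 0 line(s) (total 0); column heights now [0 0 7 7 7], max=7
Drop 4: L rot0 at col 2 lands with bottom-row=7; cleared 0 line(s) (total 0); column heights now [0 0 8 8 9], max=9
Drop 5: L rot0 at col 1 lands with bottom-row=8; cleared 0 line(s) (total 0); column heights now [0 9 9 10 9], max=10
Drop 6: O rot0 at col 2 lands with bottom-row=10; cleared 0 line(s) (total 0); column heights now [0 9 12 12 9], max=12
Drop 7: S rot3 at col 0 lands with bottom-row=9; cleared 0 line(s) (total 0); column heights now [12 11 12 12 9], max=12

Answer: 0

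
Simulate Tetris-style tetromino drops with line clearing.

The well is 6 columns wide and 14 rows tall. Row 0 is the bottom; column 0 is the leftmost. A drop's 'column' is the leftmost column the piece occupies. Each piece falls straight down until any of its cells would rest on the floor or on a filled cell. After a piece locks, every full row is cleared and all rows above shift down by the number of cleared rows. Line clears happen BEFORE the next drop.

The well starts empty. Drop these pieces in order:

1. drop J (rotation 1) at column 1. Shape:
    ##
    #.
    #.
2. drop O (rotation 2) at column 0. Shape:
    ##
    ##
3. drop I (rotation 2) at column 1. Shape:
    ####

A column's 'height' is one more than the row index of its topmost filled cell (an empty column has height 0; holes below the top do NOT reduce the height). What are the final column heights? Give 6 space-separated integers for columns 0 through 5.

Drop 1: J rot1 at col 1 lands with bottom-row=0; cleared 0 line(s) (total 0); column heights now [0 3 3 0 0 0], max=3
Drop 2: O rot2 at col 0 lands with bottom-row=3; cleared 0 line(s) (total 0); column heights now [5 5 3 0 0 0], max=5
Drop 3: I rot2 at col 1 lands with bottom-row=5; cleared 0 line(s) (total 0); column heights now [5 6 6 6 6 0], max=6

Answer: 5 6 6 6 6 0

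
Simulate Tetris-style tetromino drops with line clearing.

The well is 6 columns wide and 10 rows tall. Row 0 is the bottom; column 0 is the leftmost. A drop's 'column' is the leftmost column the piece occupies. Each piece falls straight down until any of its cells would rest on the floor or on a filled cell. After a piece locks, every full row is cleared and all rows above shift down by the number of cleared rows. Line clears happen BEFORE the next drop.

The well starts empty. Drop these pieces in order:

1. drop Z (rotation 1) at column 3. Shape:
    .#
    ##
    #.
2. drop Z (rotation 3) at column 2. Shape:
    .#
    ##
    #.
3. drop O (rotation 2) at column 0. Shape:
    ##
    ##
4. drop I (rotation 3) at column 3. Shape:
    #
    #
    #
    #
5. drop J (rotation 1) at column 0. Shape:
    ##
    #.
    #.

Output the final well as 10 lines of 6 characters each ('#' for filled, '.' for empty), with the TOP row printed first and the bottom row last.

Answer: ......
......
...#..
...#..
...#..
##.#..
#..#..
#.###.
#####.
##.#..

Derivation:
Drop 1: Z rot1 at col 3 lands with bottom-row=0; cleared 0 line(s) (total 0); column heights now [0 0 0 2 3 0], max=3
Drop 2: Z rot3 at col 2 lands with bottom-row=1; cleared 0 line(s) (total 0); column heights now [0 0 3 4 3 0], max=4
Drop 3: O rot2 at col 0 lands with bottom-row=0; cleared 0 line(s) (total 0); column heights now [2 2 3 4 3 0], max=4
Drop 4: I rot3 at col 3 lands with bottom-row=4; cleared 0 line(s) (total 0); column heights now [2 2 3 8 3 0], max=8
Drop 5: J rot1 at col 0 lands with bottom-row=2; cleared 0 line(s) (total 0); column heights now [5 5 3 8 3 0], max=8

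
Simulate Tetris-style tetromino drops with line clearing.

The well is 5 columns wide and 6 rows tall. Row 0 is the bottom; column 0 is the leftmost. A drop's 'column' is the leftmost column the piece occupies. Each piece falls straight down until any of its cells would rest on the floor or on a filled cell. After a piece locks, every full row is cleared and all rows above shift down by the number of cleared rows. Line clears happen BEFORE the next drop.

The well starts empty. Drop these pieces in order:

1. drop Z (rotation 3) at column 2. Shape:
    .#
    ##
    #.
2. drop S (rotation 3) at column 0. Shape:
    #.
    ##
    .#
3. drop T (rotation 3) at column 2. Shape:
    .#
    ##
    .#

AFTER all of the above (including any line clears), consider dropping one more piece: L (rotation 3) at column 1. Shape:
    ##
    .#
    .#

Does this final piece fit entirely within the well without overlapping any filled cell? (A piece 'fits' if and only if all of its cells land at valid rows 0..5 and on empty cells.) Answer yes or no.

Drop 1: Z rot3 at col 2 lands with bottom-row=0; cleared 0 line(s) (total 0); column heights now [0 0 2 3 0], max=3
Drop 2: S rot3 at col 0 lands with bottom-row=0; cleared 0 line(s) (total 0); column heights now [3 2 2 3 0], max=3
Drop 3: T rot3 at col 2 lands with bottom-row=3; cleared 0 line(s) (total 0); column heights now [3 2 5 6 0], max=6
Test piece L rot3 at col 1 (width 2): heights before test = [3 2 5 6 0]; fits = False

Answer: no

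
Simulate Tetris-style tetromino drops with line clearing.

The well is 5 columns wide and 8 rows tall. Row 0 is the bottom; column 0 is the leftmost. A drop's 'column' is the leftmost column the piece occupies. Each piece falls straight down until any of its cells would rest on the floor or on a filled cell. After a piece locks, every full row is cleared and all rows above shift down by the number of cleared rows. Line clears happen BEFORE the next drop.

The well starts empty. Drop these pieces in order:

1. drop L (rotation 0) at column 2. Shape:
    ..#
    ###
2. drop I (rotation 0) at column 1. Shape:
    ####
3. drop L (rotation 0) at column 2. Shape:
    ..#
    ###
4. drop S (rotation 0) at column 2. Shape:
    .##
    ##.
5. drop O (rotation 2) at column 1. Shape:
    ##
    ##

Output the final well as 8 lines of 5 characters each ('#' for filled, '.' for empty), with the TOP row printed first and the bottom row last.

Drop 1: L rot0 at col 2 lands with bottom-row=0; cleared 0 line(s) (total 0); column heights now [0 0 1 1 2], max=2
Drop 2: I rot0 at col 1 lands with bottom-row=2; cleared 0 line(s) (total 0); column heights now [0 3 3 3 3], max=3
Drop 3: L rot0 at col 2 lands with bottom-row=3; cleared 0 line(s) (total 0); column heights now [0 3 4 4 5], max=5
Drop 4: S rot0 at col 2 lands with bottom-row=4; cleared 0 line(s) (total 0); column heights now [0 3 5 6 6], max=6
Drop 5: O rot2 at col 1 lands with bottom-row=5; cleared 0 line(s) (total 0); column heights now [0 7 7 6 6], max=7

Answer: .....
.##..
.####
..###
..###
.####
....#
..###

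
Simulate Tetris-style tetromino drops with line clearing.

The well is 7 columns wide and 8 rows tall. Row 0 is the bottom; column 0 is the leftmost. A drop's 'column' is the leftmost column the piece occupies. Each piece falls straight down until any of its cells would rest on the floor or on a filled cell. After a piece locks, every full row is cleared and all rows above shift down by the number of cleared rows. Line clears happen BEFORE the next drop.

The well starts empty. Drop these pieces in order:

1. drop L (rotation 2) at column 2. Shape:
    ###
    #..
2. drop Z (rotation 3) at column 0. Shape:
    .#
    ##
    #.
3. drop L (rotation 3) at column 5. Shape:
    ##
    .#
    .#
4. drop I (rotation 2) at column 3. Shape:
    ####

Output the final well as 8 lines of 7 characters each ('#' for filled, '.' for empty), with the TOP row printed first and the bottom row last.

Answer: .......
.......
.......
.......
...####
.#...##
#####.#
#.#...#

Derivation:
Drop 1: L rot2 at col 2 lands with bottom-row=0; cleared 0 line(s) (total 0); column heights now [0 0 2 2 2 0 0], max=2
Drop 2: Z rot3 at col 0 lands with bottom-row=0; cleared 0 line(s) (total 0); column heights now [2 3 2 2 2 0 0], max=3
Drop 3: L rot3 at col 5 lands with bottom-row=0; cleared 0 line(s) (total 0); column heights now [2 3 2 2 2 3 3], max=3
Drop 4: I rot2 at col 3 lands with bottom-row=3; cleared 0 line(s) (total 0); column heights now [2 3 2 4 4 4 4], max=4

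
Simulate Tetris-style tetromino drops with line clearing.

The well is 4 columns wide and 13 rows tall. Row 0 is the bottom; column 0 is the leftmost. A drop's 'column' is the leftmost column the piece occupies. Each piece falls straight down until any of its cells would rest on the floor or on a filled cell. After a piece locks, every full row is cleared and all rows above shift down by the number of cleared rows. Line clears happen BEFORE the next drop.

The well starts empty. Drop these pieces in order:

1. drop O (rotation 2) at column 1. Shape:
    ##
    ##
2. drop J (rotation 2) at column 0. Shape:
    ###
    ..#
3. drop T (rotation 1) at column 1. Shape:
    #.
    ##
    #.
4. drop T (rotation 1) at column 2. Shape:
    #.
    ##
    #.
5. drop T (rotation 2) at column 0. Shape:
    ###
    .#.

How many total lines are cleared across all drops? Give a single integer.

Drop 1: O rot2 at col 1 lands with bottom-row=0; cleared 0 line(s) (total 0); column heights now [0 2 2 0], max=2
Drop 2: J rot2 at col 0 lands with bottom-row=2; cleared 0 line(s) (total 0); column heights now [4 4 4 0], max=4
Drop 3: T rot1 at col 1 lands with bottom-row=4; cleared 0 line(s) (total 0); column heights now [4 7 6 0], max=7
Drop 4: T rot1 at col 2 lands with bottom-row=6; cleared 0 line(s) (total 0); column heights now [4 7 9 8], max=9
Drop 5: T rot2 at col 0 lands with bottom-row=8; cleared 0 line(s) (total 0); column heights now [10 10 10 8], max=10

Answer: 0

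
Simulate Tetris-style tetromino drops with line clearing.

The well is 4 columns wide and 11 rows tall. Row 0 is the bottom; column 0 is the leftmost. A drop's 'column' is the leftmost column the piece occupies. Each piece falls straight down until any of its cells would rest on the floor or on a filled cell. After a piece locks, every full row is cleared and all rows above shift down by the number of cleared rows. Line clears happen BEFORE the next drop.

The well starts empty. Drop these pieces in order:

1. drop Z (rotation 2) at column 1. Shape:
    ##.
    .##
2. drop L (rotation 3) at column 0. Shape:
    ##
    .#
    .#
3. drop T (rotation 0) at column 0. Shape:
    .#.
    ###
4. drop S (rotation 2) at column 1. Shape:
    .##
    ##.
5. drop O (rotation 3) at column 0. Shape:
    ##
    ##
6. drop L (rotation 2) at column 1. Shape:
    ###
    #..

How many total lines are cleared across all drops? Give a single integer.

Drop 1: Z rot2 at col 1 lands with bottom-row=0; cleared 0 line(s) (total 0); column heights now [0 2 2 1], max=2
Drop 2: L rot3 at col 0 lands with bottom-row=2; cleared 0 line(s) (total 0); column heights now [5 5 2 1], max=5
Drop 3: T rot0 at col 0 lands with bottom-row=5; cleared 0 line(s) (total 0); column heights now [6 7 6 1], max=7
Drop 4: S rot2 at col 1 lands with bottom-row=7; cleared 0 line(s) (total 0); column heights now [6 8 9 9], max=9
Drop 5: O rot3 at col 0 lands with bottom-row=8; cleared 1 line(s) (total 1); column heights now [9 9 8 1], max=9
Drop 6: L rot2 at col 1 lands with bottom-row=9; cleared 0 line(s) (total 1); column heights now [9 11 11 11], max=11

Answer: 1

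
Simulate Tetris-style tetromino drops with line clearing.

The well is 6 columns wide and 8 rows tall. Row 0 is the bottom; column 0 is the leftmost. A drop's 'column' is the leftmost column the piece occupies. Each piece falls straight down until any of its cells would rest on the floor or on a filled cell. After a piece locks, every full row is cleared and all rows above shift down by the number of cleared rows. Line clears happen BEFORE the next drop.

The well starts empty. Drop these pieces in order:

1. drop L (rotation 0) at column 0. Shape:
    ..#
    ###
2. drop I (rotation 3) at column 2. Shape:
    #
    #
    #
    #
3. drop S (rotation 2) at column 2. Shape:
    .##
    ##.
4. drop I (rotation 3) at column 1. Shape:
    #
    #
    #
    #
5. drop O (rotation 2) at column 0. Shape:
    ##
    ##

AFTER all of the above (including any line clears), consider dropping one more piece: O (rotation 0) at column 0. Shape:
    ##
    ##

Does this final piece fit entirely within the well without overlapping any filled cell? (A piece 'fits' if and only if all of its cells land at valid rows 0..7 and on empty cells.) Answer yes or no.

Answer: no

Derivation:
Drop 1: L rot0 at col 0 lands with bottom-row=0; cleared 0 line(s) (total 0); column heights now [1 1 2 0 0 0], max=2
Drop 2: I rot3 at col 2 lands with bottom-row=2; cleared 0 line(s) (total 0); column heights now [1 1 6 0 0 0], max=6
Drop 3: S rot2 at col 2 lands with bottom-row=6; cleared 0 line(s) (total 0); column heights now [1 1 7 8 8 0], max=8
Drop 4: I rot3 at col 1 lands with bottom-row=1; cleared 0 line(s) (total 0); column heights now [1 5 7 8 8 0], max=8
Drop 5: O rot2 at col 0 lands with bottom-row=5; cleared 0 line(s) (total 0); column heights now [7 7 7 8 8 0], max=8
Test piece O rot0 at col 0 (width 2): heights before test = [7 7 7 8 8 0]; fits = False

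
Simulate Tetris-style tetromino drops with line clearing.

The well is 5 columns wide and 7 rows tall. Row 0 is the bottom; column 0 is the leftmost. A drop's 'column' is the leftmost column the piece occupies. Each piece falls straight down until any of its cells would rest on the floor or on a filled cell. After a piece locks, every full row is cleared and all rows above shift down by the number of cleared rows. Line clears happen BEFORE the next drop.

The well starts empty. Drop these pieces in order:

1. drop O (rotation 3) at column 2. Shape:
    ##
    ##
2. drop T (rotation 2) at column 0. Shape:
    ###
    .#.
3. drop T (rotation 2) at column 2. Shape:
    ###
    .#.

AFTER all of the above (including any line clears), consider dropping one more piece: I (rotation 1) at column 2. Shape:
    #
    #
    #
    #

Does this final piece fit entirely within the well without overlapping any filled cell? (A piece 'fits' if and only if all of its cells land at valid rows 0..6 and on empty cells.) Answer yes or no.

Answer: no

Derivation:
Drop 1: O rot3 at col 2 lands with bottom-row=0; cleared 0 line(s) (total 0); column heights now [0 0 2 2 0], max=2
Drop 2: T rot2 at col 0 lands with bottom-row=1; cleared 0 line(s) (total 0); column heights now [3 3 3 2 0], max=3
Drop 3: T rot2 at col 2 lands with bottom-row=2; cleared 0 line(s) (total 0); column heights now [3 3 4 4 4], max=4
Test piece I rot1 at col 2 (width 1): heights before test = [3 3 4 4 4]; fits = False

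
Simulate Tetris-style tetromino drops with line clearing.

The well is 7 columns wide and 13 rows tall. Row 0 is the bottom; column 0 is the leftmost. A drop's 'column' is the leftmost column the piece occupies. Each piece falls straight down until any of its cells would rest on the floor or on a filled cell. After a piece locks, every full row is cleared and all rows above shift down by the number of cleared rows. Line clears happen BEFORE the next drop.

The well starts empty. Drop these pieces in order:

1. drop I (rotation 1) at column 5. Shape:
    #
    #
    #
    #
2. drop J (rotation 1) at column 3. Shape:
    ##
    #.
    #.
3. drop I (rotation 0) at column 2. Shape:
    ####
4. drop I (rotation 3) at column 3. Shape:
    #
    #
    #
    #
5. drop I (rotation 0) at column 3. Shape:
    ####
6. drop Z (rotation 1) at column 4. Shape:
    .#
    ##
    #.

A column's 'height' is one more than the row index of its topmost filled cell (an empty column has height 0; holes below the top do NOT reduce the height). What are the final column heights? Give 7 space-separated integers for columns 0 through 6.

Answer: 0 0 5 10 12 13 10

Derivation:
Drop 1: I rot1 at col 5 lands with bottom-row=0; cleared 0 line(s) (total 0); column heights now [0 0 0 0 0 4 0], max=4
Drop 2: J rot1 at col 3 lands with bottom-row=0; cleared 0 line(s) (total 0); column heights now [0 0 0 3 3 4 0], max=4
Drop 3: I rot0 at col 2 lands with bottom-row=4; cleared 0 line(s) (total 0); column heights now [0 0 5 5 5 5 0], max=5
Drop 4: I rot3 at col 3 lands with bottom-row=5; cleared 0 line(s) (total 0); column heights now [0 0 5 9 5 5 0], max=9
Drop 5: I rot0 at col 3 lands with bottom-row=9; cleared 0 line(s) (total 0); column heights now [0 0 5 10 10 10 10], max=10
Drop 6: Z rot1 at col 4 lands with bottom-row=10; cleared 0 line(s) (total 0); column heights now [0 0 5 10 12 13 10], max=13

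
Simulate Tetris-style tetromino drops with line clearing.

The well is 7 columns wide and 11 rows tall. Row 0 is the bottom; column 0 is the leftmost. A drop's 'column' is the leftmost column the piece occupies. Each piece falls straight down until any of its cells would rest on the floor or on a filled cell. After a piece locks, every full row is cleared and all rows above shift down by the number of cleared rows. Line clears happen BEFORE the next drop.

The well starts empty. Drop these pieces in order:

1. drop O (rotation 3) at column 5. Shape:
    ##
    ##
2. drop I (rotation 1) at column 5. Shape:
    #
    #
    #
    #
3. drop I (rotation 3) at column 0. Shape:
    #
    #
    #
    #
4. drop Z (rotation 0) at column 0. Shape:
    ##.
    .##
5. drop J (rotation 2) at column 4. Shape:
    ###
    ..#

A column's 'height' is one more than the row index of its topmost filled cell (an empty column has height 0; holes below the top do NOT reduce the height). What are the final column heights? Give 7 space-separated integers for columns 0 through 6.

Answer: 5 5 4 0 7 7 7

Derivation:
Drop 1: O rot3 at col 5 lands with bottom-row=0; cleared 0 line(s) (total 0); column heights now [0 0 0 0 0 2 2], max=2
Drop 2: I rot1 at col 5 lands with bottom-row=2; cleared 0 line(s) (total 0); column heights now [0 0 0 0 0 6 2], max=6
Drop 3: I rot3 at col 0 lands with bottom-row=0; cleared 0 line(s) (total 0); column heights now [4 0 0 0 0 6 2], max=6
Drop 4: Z rot0 at col 0 lands with bottom-row=3; cleared 0 line(s) (total 0); column heights now [5 5 4 0 0 6 2], max=6
Drop 5: J rot2 at col 4 lands with bottom-row=5; cleared 0 line(s) (total 0); column heights now [5 5 4 0 7 7 7], max=7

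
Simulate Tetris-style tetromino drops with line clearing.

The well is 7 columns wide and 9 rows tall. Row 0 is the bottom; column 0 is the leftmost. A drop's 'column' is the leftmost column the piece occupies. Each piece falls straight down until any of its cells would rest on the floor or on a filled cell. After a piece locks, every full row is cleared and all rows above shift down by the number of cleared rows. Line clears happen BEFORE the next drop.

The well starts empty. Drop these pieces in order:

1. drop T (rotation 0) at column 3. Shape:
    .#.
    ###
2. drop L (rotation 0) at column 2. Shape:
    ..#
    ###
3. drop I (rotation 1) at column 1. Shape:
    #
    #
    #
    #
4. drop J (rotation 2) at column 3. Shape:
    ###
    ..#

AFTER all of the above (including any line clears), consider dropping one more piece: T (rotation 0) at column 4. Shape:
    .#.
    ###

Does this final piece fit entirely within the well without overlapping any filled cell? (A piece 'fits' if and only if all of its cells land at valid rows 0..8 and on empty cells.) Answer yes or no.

Answer: yes

Derivation:
Drop 1: T rot0 at col 3 lands with bottom-row=0; cleared 0 line(s) (total 0); column heights now [0 0 0 1 2 1 0], max=2
Drop 2: L rot0 at col 2 lands with bottom-row=2; cleared 0 line(s) (total 0); column heights now [0 0 3 3 4 1 0], max=4
Drop 3: I rot1 at col 1 lands with bottom-row=0; cleared 0 line(s) (total 0); column heights now [0 4 3 3 4 1 0], max=4
Drop 4: J rot2 at col 3 lands with bottom-row=3; cleared 0 line(s) (total 0); column heights now [0 4 3 5 5 5 0], max=5
Test piece T rot0 at col 4 (width 3): heights before test = [0 4 3 5 5 5 0]; fits = True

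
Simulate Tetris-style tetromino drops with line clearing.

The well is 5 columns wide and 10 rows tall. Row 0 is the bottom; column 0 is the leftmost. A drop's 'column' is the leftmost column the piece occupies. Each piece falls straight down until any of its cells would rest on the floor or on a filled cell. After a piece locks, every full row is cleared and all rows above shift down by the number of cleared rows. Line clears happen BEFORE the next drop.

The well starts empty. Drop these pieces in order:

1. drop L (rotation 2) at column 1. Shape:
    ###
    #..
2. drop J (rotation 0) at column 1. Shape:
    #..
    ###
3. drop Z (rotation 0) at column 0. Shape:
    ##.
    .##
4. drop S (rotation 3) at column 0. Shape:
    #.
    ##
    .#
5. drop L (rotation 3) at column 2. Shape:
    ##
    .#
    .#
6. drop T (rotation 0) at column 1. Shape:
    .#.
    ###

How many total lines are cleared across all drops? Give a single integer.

Answer: 0

Derivation:
Drop 1: L rot2 at col 1 lands with bottom-row=0; cleared 0 line(s) (total 0); column heights now [0 2 2 2 0], max=2
Drop 2: J rot0 at col 1 lands with bottom-row=2; cleared 0 line(s) (total 0); column heights now [0 4 3 3 0], max=4
Drop 3: Z rot0 at col 0 lands with bottom-row=4; cleared 0 line(s) (total 0); column heights now [6 6 5 3 0], max=6
Drop 4: S rot3 at col 0 lands with bottom-row=6; cleared 0 line(s) (total 0); column heights now [9 8 5 3 0], max=9
Drop 5: L rot3 at col 2 lands with bottom-row=3; cleared 0 line(s) (total 0); column heights now [9 8 6 6 0], max=9
Drop 6: T rot0 at col 1 lands with bottom-row=8; cleared 0 line(s) (total 0); column heights now [9 9 10 9 0], max=10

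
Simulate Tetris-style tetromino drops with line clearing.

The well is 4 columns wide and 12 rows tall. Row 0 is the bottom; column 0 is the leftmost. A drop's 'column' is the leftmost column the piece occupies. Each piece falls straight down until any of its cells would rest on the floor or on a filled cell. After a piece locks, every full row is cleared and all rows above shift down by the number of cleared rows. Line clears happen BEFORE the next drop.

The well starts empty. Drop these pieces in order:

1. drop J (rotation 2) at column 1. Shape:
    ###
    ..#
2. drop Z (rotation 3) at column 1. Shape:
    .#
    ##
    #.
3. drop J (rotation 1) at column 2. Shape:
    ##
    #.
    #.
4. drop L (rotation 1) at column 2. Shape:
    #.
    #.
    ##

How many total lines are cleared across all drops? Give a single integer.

Answer: 0

Derivation:
Drop 1: J rot2 at col 1 lands with bottom-row=0; cleared 0 line(s) (total 0); column heights now [0 2 2 2], max=2
Drop 2: Z rot3 at col 1 lands with bottom-row=2; cleared 0 line(s) (total 0); column heights now [0 4 5 2], max=5
Drop 3: J rot1 at col 2 lands with bottom-row=5; cleared 0 line(s) (total 0); column heights now [0 4 8 8], max=8
Drop 4: L rot1 at col 2 lands with bottom-row=8; cleared 0 line(s) (total 0); column heights now [0 4 11 9], max=11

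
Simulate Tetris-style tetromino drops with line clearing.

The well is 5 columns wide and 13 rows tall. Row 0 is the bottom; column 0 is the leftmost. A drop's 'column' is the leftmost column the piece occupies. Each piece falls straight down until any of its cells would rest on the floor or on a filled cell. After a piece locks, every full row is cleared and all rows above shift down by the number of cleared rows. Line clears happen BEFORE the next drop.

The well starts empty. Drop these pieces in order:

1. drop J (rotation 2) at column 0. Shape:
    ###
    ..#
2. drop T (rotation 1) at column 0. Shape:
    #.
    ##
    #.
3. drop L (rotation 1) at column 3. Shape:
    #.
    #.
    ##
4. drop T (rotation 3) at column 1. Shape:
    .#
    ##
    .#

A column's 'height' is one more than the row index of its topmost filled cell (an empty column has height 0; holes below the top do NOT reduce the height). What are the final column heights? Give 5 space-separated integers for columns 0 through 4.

Drop 1: J rot2 at col 0 lands with bottom-row=0; cleared 0 line(s) (total 0); column heights now [2 2 2 0 0], max=2
Drop 2: T rot1 at col 0 lands with bottom-row=2; cleared 0 line(s) (total 0); column heights now [5 4 2 0 0], max=5
Drop 3: L rot1 at col 3 lands with bottom-row=0; cleared 0 line(s) (total 0); column heights now [5 4 2 3 1], max=5
Drop 4: T rot3 at col 1 lands with bottom-row=3; cleared 0 line(s) (total 0); column heights now [5 5 6 3 1], max=6

Answer: 5 5 6 3 1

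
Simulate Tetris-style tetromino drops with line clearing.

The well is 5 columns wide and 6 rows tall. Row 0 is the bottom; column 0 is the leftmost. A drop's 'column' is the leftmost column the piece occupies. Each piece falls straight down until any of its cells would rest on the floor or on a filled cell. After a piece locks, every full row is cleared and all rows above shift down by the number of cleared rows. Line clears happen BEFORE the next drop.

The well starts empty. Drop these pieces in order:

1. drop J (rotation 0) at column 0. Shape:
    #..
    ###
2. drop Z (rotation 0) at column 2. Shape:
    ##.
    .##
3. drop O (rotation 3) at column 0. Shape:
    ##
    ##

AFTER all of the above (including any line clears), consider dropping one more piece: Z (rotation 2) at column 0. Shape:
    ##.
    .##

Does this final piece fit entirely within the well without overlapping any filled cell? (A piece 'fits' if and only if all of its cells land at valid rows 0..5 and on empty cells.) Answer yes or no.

Answer: yes

Derivation:
Drop 1: J rot0 at col 0 lands with bottom-row=0; cleared 0 line(s) (total 0); column heights now [2 1 1 0 0], max=2
Drop 2: Z rot0 at col 2 lands with bottom-row=0; cleared 1 line(s) (total 1); column heights now [1 0 1 1 0], max=1
Drop 3: O rot3 at col 0 lands with bottom-row=1; cleared 0 line(s) (total 1); column heights now [3 3 1 1 0], max=3
Test piece Z rot2 at col 0 (width 3): heights before test = [3 3 1 1 0]; fits = True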